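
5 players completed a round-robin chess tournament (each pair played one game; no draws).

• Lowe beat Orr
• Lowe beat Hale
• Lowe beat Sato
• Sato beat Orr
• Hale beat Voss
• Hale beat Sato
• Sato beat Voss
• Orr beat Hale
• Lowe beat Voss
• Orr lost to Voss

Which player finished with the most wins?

Win totals: Lowe 4, Sato 2, Hale 2, Voss 1, Orr 1.
Lowe leads with 4 wins (next highest: 2).

Lowe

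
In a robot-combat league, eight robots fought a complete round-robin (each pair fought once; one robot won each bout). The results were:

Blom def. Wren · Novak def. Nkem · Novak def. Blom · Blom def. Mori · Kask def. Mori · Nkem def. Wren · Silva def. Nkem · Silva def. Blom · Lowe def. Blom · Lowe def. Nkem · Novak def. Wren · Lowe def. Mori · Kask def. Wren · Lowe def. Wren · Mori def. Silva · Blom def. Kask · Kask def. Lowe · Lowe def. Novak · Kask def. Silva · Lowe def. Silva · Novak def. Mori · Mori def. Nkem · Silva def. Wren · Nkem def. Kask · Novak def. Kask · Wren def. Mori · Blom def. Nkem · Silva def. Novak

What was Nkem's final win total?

Nkem's results: beat Kask, Wren; lost to Lowe, Silva, Mori, Blom, Novak.
That is 2 wins.

2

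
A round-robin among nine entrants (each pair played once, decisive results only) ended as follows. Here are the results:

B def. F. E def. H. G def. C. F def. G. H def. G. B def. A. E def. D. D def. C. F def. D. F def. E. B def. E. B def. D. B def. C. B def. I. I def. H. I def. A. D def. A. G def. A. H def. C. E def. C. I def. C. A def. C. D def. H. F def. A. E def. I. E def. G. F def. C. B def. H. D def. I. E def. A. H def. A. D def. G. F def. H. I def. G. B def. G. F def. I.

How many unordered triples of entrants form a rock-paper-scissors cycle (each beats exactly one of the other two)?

Win totals: A 1, B 8, C 0, D 5, E 6, F 7, G 2, H 3, I 4.
An entrant with w wins dominates both others in C(w,2) triples; summing gives 0 + 28 + 0 + 10 + 15 + 21 + 1 + 3 + 6 = 84 transitive triples.
Total triples C(9,3) = 84, so cyclic triples = 84 − 84 = 0.

0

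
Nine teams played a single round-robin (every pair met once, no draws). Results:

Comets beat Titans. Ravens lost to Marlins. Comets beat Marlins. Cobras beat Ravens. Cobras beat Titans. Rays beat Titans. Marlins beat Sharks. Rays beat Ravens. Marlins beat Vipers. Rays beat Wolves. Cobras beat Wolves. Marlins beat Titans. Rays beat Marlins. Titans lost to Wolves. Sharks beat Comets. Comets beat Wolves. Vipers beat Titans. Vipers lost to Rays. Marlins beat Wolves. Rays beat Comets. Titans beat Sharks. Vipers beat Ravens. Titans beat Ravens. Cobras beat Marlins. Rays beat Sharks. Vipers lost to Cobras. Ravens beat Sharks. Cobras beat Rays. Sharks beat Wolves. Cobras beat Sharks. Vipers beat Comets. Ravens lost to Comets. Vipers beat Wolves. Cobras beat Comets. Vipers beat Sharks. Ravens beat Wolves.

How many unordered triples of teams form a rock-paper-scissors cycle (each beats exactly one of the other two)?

Win totals: Titans 2, Cobras 8, Sharks 2, Rays 7, Wolves 1, Vipers 5, Comets 4, Marlins 5, Ravens 2.
A team with w wins dominates both others in C(w,2) triples; summing gives 1 + 28 + 1 + 21 + 0 + 10 + 6 + 10 + 1 = 78 transitive triples.
Total triples C(9,3) = 84, so cyclic triples = 84 − 78 = 6.

6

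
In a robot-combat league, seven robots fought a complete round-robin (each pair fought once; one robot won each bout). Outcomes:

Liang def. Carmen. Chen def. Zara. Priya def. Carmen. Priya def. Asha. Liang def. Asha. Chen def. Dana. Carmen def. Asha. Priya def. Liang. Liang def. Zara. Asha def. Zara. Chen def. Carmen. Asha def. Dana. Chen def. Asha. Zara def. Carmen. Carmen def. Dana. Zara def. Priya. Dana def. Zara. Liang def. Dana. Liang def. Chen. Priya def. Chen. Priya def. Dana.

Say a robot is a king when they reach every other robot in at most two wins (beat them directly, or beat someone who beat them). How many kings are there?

3

Carmen cannot reach Priya, Chen, Liang in two steps.
Priya reaches everyone (king).
Chen cannot reach Liang in two steps.
Zara reaches everyone (king).
Liang reaches everyone (king).
Asha cannot reach Chen, Liang in two steps.
Dana cannot reach Chen, Liang, Asha in two steps.
Kings: Priya, Zara, Liang — 3.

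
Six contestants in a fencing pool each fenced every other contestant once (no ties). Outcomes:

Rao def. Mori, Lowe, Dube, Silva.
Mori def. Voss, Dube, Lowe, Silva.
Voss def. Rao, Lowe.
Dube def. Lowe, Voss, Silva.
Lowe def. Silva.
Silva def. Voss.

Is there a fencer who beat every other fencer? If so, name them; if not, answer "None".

None

Highest win total is Rao with 4 (out of 5 possible).
Rao lost to Voss, so no fencer went undefeated.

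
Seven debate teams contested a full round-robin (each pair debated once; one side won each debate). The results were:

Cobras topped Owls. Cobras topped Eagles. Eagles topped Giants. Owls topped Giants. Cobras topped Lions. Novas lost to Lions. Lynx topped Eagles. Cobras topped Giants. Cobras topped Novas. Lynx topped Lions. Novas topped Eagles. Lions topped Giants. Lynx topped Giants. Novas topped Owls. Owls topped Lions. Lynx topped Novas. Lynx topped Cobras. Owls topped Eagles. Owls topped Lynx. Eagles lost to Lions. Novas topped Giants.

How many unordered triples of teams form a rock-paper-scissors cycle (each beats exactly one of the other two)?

Win totals: Giants 0, Eagles 1, Owls 4, Lynx 5, Novas 3, Cobras 5, Lions 3.
A team with w wins dominates both others in C(w,2) triples; summing gives 0 + 0 + 6 + 10 + 3 + 10 + 3 = 32 transitive triples.
Total triples C(7,3) = 35, so cyclic triples = 35 − 32 = 3.

3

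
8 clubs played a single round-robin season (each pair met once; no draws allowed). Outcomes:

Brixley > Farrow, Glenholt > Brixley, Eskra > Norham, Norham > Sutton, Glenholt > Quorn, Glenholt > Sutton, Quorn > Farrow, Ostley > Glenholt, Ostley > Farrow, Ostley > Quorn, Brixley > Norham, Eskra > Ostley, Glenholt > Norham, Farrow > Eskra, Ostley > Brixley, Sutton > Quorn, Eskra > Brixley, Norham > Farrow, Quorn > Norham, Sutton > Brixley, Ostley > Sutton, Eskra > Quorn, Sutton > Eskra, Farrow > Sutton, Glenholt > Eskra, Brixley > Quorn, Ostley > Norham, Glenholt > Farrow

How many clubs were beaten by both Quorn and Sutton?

0

Quorn beat: Farrow, Norham.
Sutton beat: Quorn, Brixley, Eskra.
No one was beaten by both.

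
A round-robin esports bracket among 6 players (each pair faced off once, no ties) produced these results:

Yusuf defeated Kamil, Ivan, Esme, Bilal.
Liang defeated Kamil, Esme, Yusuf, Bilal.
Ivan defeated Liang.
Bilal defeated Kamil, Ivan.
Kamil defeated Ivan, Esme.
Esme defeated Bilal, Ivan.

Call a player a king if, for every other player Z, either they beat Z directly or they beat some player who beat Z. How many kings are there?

Liang reaches everyone (king).
Esme cannot reach Yusuf in two steps.
Ivan reaches everyone (king).
Yusuf reaches everyone (king).
Kamil cannot reach Yusuf in two steps.
Bilal cannot reach Yusuf in two steps.
Kings: Liang, Ivan, Yusuf — 3.

3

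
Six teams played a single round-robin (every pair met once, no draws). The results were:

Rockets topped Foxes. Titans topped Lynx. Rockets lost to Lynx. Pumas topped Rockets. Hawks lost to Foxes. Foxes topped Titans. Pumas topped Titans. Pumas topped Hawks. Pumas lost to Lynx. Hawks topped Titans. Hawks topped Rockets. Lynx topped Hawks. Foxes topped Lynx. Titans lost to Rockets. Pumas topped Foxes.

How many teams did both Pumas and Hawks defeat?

Pumas beat: Titans, Hawks, Foxes, Rockets.
Hawks beat: Titans, Rockets.
Both beat: Titans, Rockets — 2.

2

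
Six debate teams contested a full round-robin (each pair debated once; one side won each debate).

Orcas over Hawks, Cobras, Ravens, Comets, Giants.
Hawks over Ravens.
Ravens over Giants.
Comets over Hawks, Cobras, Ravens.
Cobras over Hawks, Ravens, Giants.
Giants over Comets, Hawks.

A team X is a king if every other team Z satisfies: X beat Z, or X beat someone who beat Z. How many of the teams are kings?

1

Giants cannot reach Orcas in two steps.
Ravens cannot reach Orcas, Cobras in two steps.
Orcas reaches everyone (king).
Cobras cannot reach Orcas in two steps.
Hawks cannot reach Orcas, Cobras, Comets in two steps.
Comets cannot reach Orcas in two steps.
Kings: Orcas — 1.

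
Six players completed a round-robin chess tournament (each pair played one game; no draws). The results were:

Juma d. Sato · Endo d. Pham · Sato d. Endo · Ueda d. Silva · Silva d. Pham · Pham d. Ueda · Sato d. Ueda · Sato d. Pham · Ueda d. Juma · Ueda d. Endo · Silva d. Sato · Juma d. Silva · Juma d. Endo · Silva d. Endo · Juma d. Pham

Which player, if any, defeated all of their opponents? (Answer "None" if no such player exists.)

None

Highest win total is Juma with 4 (out of 5 possible).
Juma lost to Ueda, so no player went undefeated.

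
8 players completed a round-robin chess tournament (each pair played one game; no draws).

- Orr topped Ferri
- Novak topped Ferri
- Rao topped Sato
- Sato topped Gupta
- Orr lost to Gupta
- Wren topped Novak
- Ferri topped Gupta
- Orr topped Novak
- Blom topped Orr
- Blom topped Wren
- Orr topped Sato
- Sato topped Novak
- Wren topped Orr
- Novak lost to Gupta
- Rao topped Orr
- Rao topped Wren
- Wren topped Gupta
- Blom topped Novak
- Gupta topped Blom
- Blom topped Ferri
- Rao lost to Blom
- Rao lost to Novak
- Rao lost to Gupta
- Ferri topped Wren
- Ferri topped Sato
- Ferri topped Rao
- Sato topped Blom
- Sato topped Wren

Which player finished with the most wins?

Win totals: Blom 5, Sato 4, Orr 3, Wren 3, Gupta 4, Ferri 4, Novak 2, Rao 3.
Blom leads with 5 wins (next highest: 4).

Blom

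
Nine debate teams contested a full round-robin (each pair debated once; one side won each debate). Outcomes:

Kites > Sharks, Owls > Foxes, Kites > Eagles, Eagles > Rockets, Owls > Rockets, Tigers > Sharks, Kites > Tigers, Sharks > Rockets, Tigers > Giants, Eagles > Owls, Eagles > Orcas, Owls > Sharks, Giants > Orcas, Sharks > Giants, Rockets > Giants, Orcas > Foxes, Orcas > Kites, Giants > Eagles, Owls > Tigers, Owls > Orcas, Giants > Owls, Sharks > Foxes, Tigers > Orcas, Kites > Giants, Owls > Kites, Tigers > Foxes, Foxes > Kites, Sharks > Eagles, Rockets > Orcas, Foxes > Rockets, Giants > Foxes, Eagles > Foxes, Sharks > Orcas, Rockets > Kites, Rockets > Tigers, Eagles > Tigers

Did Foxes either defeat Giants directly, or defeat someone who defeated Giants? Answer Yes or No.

Yes

Foxes did not beat Giants directly.
Foxes beat Kites, Rockets. Of those, Kites beat Giants.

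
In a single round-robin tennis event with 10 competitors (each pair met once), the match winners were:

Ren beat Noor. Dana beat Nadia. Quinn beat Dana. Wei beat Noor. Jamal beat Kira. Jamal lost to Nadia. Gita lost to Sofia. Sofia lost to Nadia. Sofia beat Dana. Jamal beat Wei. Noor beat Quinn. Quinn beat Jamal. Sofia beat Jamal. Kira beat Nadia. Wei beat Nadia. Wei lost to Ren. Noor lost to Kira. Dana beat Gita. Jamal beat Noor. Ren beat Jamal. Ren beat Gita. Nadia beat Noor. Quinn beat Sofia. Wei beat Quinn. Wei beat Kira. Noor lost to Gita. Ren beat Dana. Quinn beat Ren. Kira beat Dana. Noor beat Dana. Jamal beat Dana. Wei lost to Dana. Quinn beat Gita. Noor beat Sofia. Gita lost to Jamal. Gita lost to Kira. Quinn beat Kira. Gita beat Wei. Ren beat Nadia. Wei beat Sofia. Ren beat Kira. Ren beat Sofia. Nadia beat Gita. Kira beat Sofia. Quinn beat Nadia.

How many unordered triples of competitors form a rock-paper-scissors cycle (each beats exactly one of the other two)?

25

Win totals: Noor 3, Ren 8, Nadia 4, Gita 2, Sofia 3, Quinn 7, Dana 3, Kira 5, Wei 5, Jamal 5.
A competitor with w wins dominates both others in C(w,2) triples; summing gives 3 + 28 + 6 + 1 + 3 + 21 + 3 + 10 + 10 + 10 = 95 transitive triples.
Total triples C(10,3) = 120, so cyclic triples = 120 − 95 = 25.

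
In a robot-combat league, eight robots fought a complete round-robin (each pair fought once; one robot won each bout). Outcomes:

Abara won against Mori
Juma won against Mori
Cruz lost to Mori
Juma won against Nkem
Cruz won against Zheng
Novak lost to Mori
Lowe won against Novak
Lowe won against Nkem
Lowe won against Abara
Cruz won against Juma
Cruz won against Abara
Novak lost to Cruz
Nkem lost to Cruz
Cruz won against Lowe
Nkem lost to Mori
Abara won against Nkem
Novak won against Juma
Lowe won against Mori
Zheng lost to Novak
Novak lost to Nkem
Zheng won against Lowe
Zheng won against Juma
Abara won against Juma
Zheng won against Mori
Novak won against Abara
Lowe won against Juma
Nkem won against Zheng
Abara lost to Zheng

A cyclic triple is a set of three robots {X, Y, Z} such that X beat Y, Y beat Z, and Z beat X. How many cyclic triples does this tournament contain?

Win totals: Novak 3, Nkem 2, Lowe 5, Cruz 6, Mori 3, Juma 2, Zheng 4, Abara 3.
A robot with w wins dominates both others in C(w,2) triples; summing gives 3 + 1 + 10 + 15 + 3 + 1 + 6 + 3 = 42 transitive triples.
Total triples C(8,3) = 56, so cyclic triples = 56 − 42 = 14.

14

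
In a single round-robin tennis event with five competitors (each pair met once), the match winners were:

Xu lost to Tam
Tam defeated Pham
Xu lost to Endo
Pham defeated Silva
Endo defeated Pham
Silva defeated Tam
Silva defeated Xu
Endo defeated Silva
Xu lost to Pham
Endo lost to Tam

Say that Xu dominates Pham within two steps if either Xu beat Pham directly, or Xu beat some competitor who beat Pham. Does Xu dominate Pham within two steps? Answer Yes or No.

Xu did not beat Pham directly.
Xu beat no one, so there is no intermediate competitor.

No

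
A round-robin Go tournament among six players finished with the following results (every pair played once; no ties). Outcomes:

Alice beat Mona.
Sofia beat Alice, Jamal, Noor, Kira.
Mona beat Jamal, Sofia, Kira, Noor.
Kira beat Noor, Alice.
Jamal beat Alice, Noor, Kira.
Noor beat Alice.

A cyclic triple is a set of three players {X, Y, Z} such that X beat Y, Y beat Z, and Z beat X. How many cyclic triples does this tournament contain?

4

Of the C(6,3) = 20 triples, the cyclic ones are: {Alice, Mona, Sofia}; {Alice, Mona, Jamal}; {Alice, Mona, Noor}; {Alice, Mona, Kira}.
That is 4.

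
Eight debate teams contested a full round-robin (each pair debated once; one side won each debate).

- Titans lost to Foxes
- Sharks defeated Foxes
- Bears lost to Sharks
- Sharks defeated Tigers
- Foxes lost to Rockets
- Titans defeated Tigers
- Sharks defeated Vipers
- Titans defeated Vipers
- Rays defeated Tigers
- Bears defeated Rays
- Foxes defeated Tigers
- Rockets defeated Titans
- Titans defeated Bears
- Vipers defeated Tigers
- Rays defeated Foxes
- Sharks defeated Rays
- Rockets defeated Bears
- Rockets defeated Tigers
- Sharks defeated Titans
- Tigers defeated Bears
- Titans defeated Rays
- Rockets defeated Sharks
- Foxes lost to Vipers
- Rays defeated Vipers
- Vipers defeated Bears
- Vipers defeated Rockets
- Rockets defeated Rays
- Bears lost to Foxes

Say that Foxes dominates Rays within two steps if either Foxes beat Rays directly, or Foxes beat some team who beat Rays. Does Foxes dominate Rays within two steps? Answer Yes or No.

Foxes did not beat Rays directly.
Foxes beat Tigers, Titans, Bears. Of those, Titans beat Rays.

Yes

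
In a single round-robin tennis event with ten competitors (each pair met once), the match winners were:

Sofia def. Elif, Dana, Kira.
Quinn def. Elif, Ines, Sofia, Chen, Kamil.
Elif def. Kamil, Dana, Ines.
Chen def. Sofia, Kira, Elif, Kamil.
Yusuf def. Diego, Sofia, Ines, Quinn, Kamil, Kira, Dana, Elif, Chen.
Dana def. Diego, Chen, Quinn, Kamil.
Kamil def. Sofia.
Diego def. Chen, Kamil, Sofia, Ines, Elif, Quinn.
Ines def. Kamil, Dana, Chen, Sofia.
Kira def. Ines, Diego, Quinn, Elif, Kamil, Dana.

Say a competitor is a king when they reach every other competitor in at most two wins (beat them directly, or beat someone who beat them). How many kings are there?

1

Quinn cannot reach Diego, Yusuf in two steps.
Chen cannot reach Yusuf in two steps.
Ines cannot reach Yusuf in two steps.
Diego cannot reach Yusuf in two steps.
Sofia cannot reach Yusuf in two steps.
Kamil cannot reach Quinn, Chen, Ines, Diego, Yusuf in two steps.
Kira cannot reach Yusuf in two steps.
Yusuf reaches everyone (king).
Dana cannot reach Yusuf in two steps.
Elif cannot reach Kira, Yusuf in two steps.
Kings: Yusuf — 1.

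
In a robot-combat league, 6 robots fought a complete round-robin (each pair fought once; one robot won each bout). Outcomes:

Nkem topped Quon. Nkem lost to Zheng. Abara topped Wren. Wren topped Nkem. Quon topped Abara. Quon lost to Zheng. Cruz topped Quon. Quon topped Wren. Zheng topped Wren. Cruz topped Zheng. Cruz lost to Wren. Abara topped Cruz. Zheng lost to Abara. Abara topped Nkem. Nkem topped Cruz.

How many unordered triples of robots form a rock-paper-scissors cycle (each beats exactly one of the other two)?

Of the C(6,3) = 20 triples, the cyclic ones are: {Abara, Quon, Zheng}; {Abara, Quon, Nkem}; {Abara, Quon, Cruz}; {Quon, Nkem, Wren}; {Quon, Cruz, Wren}; {Zheng, Nkem, Cruz}; {Zheng, Cruz, Wren}.
That is 7.

7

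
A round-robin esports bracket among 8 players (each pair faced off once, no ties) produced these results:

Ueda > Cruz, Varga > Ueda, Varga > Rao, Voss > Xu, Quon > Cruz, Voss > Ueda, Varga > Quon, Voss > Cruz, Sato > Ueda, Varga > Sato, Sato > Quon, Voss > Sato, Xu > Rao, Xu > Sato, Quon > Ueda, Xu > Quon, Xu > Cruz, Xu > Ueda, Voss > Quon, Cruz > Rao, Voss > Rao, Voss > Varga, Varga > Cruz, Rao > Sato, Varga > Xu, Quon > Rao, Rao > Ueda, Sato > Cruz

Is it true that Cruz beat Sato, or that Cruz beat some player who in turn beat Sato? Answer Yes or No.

Cruz did not beat Sato directly.
Cruz beat Rao. Of those, Rao beat Sato.

Yes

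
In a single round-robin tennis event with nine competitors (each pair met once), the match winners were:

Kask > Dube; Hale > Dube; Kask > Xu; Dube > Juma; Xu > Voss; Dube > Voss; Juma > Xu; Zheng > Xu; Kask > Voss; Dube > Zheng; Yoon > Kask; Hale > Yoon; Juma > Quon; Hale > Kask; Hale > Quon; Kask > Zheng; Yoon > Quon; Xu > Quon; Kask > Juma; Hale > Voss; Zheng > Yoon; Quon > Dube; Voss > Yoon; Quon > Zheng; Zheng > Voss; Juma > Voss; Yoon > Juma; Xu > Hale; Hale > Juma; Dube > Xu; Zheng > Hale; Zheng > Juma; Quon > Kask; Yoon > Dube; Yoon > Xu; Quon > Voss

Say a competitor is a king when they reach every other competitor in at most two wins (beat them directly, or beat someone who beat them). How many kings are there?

7

Dube cannot reach Kask in two steps.
Juma reaches everyone (king).
Xu reaches everyone (king).
Zheng reaches everyone (king).
Quon reaches everyone (king).
Hale reaches everyone (king).
Voss cannot reach Zheng, Hale in two steps.
Kask reaches everyone (king).
Yoon reaches everyone (king).
Kings: Juma, Xu, Zheng, Quon, Hale, Kask, Yoon — 7.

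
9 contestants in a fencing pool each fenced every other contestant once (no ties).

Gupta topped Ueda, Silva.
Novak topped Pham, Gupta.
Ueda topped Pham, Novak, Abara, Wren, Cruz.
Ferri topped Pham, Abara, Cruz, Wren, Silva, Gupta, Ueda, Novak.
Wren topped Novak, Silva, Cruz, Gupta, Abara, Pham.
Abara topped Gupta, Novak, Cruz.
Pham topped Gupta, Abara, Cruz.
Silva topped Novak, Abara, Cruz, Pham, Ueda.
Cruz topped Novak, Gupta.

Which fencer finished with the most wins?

Ferri

Win totals: Pham 3, Gupta 2, Silva 5, Ferri 8, Wren 6, Ueda 5, Abara 3, Cruz 2, Novak 2.
Ferri leads with 8 wins (next highest: 6).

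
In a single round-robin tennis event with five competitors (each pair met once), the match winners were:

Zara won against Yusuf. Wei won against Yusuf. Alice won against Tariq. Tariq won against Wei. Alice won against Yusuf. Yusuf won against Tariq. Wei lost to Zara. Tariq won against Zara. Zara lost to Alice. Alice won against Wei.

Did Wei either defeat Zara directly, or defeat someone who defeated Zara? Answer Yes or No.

Wei did not beat Zara directly.
Wei beat Yusuf, but each of them lost to Zara. No two-step path.

No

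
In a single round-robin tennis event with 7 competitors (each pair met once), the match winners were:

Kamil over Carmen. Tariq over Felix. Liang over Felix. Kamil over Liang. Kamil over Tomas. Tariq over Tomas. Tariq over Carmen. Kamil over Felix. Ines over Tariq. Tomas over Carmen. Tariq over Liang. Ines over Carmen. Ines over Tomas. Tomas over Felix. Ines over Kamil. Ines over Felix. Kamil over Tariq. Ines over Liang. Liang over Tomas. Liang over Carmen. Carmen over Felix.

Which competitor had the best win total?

Ines

Win totals: Felix 0, Kamil 5, Carmen 1, Liang 3, Ines 6, Tariq 4, Tomas 2.
Ines leads with 6 wins (next highest: 5).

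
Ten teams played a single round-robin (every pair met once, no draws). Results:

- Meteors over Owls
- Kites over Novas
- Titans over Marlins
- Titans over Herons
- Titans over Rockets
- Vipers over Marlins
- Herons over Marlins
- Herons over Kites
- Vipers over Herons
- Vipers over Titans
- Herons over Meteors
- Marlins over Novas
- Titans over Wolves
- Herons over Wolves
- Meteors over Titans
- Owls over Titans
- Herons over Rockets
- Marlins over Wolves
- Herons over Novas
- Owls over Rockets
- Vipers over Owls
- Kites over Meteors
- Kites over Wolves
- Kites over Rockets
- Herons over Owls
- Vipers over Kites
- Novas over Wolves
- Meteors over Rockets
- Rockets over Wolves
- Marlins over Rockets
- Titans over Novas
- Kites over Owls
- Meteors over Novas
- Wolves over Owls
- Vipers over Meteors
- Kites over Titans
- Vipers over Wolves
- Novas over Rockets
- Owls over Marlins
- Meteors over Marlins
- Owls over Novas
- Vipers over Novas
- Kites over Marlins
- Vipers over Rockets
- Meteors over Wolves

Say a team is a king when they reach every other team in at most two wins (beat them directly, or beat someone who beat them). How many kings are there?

1

Marlins cannot reach Kites, Herons, Vipers, Titans, Meteors in two steps.
Kites cannot reach Vipers in two steps.
Rockets cannot reach Marlins, Kites, Herons, Vipers, Novas, Titans, Meteors in two steps.
Herons cannot reach Vipers in two steps.
Vipers reaches everyone (king).
Novas cannot reach Marlins, Kites, Herons, Vipers, Titans, Meteors in two steps.
Wolves cannot reach Kites, Herons, Vipers, Meteors in two steps.
Owls cannot reach Kites, Vipers, Meteors in two steps.
Titans cannot reach Vipers in two steps.
Meteors cannot reach Kites, Vipers in two steps.
Kings: Vipers — 1.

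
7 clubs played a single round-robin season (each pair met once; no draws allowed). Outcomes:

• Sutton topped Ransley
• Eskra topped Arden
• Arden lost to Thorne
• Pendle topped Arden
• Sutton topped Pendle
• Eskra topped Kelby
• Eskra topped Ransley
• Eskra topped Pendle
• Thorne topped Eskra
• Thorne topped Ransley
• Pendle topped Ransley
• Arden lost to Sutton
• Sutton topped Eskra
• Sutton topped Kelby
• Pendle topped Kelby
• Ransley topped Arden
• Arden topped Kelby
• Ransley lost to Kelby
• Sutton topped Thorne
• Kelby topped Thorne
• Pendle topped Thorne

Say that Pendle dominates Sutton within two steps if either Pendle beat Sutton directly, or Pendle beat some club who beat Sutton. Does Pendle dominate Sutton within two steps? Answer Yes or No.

No

Pendle did not beat Sutton directly.
Pendle beat Ransley, Arden, Kelby, Thorne, but each of them lost to Sutton. No two-step path.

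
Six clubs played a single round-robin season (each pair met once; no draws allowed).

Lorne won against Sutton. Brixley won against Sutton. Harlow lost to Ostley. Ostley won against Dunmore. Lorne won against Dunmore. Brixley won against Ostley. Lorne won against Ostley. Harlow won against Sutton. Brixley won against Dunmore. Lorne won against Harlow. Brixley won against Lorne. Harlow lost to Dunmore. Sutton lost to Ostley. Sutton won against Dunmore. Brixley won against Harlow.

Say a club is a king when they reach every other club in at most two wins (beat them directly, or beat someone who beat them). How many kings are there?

1

Harlow cannot reach Brixley, Ostley, Lorne in two steps.
Brixley reaches everyone (king).
Sutton cannot reach Brixley, Ostley, Lorne in two steps.
Ostley cannot reach Brixley, Lorne in two steps.
Dunmore cannot reach Brixley, Ostley, Lorne in two steps.
Lorne cannot reach Brixley in two steps.
Kings: Brixley — 1.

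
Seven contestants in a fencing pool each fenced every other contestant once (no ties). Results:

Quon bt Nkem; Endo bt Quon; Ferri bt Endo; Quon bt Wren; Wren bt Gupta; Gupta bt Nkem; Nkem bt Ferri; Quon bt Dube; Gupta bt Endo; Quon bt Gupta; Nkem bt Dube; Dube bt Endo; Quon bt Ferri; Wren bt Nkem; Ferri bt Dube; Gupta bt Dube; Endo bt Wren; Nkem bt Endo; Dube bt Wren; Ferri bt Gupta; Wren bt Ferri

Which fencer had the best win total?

Quon

Win totals: Ferri 3, Gupta 3, Quon 5, Endo 2, Wren 3, Nkem 3, Dube 2.
Quon leads with 5 wins (next highest: 3).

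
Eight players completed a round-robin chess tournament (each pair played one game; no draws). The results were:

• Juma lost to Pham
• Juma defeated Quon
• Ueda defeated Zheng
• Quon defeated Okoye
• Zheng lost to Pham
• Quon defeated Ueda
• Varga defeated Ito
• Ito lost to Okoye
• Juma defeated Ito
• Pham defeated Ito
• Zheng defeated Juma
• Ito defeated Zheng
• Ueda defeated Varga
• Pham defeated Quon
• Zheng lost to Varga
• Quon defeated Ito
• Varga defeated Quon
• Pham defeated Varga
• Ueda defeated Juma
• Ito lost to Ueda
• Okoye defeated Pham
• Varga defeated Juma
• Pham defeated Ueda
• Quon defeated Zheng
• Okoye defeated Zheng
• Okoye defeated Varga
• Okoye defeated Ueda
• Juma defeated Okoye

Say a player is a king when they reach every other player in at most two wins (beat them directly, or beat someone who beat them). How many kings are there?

4

Okoye reaches everyone (king).
Ito cannot reach Okoye, Varga, Pham, Quon, Ueda in two steps.
Varga cannot reach Pham in two steps.
Pham reaches everyone (king).
Quon reaches everyone (king).
Ueda cannot reach Pham in two steps.
Zheng cannot reach Varga, Pham, Ueda in two steps.
Juma reaches everyone (king).
Kings: Okoye, Pham, Quon, Juma — 4.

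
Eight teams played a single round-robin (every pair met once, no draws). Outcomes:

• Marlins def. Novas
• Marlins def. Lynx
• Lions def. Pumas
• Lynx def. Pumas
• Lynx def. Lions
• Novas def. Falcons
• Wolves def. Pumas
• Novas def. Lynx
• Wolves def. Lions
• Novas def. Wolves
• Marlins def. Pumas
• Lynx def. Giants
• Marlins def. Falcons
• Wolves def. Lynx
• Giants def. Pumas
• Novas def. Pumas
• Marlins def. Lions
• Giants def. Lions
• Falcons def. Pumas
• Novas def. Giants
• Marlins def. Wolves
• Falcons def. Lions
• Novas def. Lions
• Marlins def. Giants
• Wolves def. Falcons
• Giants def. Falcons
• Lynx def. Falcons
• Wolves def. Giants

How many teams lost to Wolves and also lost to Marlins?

Wolves beat: Lions, Pumas, Falcons, Lynx, Giants.
Marlins beat: Lions, Novas, Pumas, Falcons, Wolves, Lynx, Giants.
Both beat: Lions, Pumas, Falcons, Lynx, Giants — 5.

5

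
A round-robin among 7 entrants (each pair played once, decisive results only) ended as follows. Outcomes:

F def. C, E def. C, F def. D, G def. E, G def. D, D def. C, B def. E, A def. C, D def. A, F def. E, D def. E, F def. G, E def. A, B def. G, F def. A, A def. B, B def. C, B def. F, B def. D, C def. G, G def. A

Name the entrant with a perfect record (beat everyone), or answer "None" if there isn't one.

None

Highest win total is F with 5 (out of 6 possible).
F lost to B, so no entrant went undefeated.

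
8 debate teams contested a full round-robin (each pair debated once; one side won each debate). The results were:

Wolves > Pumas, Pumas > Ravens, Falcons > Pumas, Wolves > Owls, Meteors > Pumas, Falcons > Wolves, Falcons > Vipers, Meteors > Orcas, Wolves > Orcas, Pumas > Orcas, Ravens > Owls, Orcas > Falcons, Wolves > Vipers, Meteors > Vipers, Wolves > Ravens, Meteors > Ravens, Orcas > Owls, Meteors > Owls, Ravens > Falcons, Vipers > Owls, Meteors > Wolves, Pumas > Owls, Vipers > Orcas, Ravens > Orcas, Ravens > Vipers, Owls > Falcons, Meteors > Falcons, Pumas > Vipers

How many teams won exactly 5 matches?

1

Win totals: Wolves 5, Owls 1, Pumas 4, Orcas 2, Meteors 7, Ravens 4, Vipers 2, Falcons 3.
Exactly 5: Wolves — 1 team.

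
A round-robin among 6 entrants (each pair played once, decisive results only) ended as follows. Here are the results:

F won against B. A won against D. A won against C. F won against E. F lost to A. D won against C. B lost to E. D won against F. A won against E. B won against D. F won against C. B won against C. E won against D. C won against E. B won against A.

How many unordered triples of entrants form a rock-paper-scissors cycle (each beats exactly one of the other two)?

Win totals: A 4, B 3, C 1, D 2, E 2, F 3.
An entrant with w wins dominates both others in C(w,2) triples; summing gives 6 + 3 + 0 + 1 + 1 + 3 = 14 transitive triples.
Total triples C(6,3) = 20, so cyclic triples = 20 − 14 = 6.

6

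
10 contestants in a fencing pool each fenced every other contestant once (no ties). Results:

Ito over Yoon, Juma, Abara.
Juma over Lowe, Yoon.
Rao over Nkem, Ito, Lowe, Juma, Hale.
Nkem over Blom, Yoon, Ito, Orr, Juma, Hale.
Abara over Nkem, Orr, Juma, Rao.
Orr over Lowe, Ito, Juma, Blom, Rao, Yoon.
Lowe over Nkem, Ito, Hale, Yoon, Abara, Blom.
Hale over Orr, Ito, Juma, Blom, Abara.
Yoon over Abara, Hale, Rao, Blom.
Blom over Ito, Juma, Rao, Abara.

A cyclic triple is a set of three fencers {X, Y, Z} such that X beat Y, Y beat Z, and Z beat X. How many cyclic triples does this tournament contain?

33

Win totals: Ito 3, Blom 4, Nkem 6, Abara 4, Hale 5, Orr 6, Juma 2, Lowe 6, Yoon 4, Rao 5.
A fencer with w wins dominates both others in C(w,2) triples; summing gives 3 + 6 + 15 + 6 + 10 + 15 + 1 + 15 + 6 + 10 = 87 transitive triples.
Total triples C(10,3) = 120, so cyclic triples = 120 − 87 = 33.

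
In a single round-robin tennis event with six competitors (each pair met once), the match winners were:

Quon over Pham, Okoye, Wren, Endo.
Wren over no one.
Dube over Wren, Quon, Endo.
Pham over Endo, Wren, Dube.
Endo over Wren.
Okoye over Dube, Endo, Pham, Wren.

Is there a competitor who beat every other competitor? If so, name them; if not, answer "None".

None

Highest win total is Quon with 4 (out of 5 possible).
Quon lost to Dube, so no competitor went undefeated.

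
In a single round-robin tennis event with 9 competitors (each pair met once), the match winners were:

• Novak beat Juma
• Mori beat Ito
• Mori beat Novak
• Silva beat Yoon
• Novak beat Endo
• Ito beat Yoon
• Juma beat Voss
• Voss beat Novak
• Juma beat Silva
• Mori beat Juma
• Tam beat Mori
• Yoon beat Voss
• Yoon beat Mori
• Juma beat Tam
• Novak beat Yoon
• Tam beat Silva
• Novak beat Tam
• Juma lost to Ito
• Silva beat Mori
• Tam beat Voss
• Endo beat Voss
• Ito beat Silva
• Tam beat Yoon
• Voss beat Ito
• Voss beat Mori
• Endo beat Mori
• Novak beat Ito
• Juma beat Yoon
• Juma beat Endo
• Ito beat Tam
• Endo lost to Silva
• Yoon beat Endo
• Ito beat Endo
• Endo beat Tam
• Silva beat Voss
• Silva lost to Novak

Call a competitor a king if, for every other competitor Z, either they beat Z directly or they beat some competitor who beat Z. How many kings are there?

Mori reaches everyone (king).
Endo reaches everyone (king).
Tam reaches everyone (king).
Silva reaches everyone (king).
Yoon cannot reach Silva in two steps.
Novak reaches everyone (king).
Juma reaches everyone (king).
Voss reaches everyone (king).
Ito cannot reach Novak in two steps.
Kings: Mori, Endo, Tam, Silva, Novak, Juma, Voss — 7.

7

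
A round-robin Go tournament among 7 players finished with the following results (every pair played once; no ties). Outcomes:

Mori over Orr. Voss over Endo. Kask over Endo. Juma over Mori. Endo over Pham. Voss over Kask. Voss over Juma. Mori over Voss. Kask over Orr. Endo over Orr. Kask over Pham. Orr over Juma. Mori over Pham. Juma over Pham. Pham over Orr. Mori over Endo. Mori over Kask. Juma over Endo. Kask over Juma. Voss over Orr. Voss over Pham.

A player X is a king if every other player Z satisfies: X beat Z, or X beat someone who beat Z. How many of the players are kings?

Mori reaches everyone (king).
Pham cannot reach Mori, Voss, Kask, Endo in two steps.
Orr cannot reach Voss, Kask in two steps.
Juma reaches everyone (king).
Voss reaches everyone (king).
Kask cannot reach Voss in two steps.
Endo cannot reach Mori, Voss, Kask in two steps.
Kings: Mori, Juma, Voss — 3.

3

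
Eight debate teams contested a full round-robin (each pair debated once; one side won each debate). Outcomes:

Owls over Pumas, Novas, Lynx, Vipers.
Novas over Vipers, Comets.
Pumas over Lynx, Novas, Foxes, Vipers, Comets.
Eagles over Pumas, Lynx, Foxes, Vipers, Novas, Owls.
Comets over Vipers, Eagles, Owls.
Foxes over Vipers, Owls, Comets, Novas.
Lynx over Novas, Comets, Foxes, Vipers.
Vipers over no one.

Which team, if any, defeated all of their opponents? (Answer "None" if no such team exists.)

Highest win total is Eagles with 6 (out of 7 possible).
Eagles lost to Comets, so no team went undefeated.

None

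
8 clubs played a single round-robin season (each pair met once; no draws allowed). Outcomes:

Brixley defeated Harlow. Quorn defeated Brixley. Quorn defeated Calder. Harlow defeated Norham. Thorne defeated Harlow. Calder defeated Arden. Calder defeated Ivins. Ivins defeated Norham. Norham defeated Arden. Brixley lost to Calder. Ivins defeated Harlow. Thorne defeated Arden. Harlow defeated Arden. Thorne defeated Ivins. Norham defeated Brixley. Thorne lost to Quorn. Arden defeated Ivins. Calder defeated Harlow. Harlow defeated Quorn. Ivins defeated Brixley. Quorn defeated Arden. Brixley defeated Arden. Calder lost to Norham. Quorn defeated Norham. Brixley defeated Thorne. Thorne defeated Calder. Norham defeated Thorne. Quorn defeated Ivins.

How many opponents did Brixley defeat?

3

Brixley's results: beat Thorne, Arden, Harlow; lost to Quorn, Norham, Calder, Ivins.
That is 3 wins.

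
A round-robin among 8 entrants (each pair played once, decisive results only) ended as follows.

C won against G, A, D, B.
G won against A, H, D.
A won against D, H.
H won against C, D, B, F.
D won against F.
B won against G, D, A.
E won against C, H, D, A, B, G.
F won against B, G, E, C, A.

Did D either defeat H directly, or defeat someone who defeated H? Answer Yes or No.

D did not beat H directly.
D beat F, but each of them lost to H. No two-step path.

No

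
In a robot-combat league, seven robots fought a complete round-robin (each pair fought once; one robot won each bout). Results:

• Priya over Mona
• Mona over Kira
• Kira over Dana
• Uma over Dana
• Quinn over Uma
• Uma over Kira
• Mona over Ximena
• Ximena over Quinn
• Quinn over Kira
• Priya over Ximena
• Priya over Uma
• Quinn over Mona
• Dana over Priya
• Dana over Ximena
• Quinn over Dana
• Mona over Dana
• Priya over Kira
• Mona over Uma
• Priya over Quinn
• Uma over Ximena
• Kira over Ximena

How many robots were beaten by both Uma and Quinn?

2

Uma beat: Kira, Dana, Ximena.
Quinn beat: Mona, Kira, Uma, Dana.
Both beat: Kira, Dana — 2.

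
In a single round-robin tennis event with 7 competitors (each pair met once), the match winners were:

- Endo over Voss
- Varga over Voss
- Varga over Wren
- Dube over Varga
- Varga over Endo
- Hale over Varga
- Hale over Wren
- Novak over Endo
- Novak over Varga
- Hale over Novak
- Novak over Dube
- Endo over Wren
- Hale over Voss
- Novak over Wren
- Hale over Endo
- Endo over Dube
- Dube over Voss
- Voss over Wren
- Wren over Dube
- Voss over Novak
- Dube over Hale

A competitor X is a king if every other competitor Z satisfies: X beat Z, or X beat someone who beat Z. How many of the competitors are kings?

Varga cannot reach Hale in two steps.
Wren cannot reach Novak, Endo in two steps.
Hale reaches everyone (king).
Dube reaches everyone (king).
Novak reaches everyone (king).
Endo reaches everyone (king).
Voss cannot reach Hale in two steps.
Kings: Hale, Dube, Novak, Endo — 4.

4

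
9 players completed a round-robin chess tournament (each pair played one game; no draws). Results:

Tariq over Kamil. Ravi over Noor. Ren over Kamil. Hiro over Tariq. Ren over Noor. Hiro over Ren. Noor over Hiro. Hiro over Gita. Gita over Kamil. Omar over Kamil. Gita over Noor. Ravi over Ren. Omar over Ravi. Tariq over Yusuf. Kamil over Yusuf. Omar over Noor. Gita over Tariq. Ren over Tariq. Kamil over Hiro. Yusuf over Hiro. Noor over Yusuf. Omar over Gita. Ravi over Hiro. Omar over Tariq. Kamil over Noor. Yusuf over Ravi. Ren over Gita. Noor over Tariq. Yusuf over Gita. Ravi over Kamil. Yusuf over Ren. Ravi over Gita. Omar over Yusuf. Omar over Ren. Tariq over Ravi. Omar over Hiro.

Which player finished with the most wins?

Win totals: Kamil 3, Hiro 3, Ravi 5, Gita 3, Tariq 3, Omar 8, Yusuf 4, Noor 3, Ren 4.
Omar leads with 8 wins (next highest: 5).

Omar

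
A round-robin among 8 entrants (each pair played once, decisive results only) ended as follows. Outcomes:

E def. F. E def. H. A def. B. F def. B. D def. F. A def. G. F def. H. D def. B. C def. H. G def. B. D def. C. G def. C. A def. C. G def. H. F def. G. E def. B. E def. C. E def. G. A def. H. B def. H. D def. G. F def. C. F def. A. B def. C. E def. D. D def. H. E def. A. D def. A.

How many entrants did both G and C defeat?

G beat: B, C, H.
C beat: H.
Both beat: H — 1.

1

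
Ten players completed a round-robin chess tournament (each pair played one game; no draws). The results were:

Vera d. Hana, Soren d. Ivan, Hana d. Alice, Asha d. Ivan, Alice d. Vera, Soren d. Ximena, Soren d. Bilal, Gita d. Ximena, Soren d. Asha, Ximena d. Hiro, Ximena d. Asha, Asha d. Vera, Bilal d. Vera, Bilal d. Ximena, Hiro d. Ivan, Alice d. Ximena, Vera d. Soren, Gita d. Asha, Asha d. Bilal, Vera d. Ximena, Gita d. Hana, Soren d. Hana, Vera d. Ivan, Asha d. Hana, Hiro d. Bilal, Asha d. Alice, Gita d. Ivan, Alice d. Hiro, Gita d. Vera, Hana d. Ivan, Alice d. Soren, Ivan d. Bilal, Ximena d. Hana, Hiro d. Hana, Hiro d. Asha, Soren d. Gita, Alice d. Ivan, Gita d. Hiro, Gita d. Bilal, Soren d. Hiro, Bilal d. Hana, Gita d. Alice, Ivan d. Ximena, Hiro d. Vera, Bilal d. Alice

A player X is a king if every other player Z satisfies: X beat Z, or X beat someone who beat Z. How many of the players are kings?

Ximena cannot reach Soren, Gita in two steps.
Vera reaches everyone (king).
Hana cannot reach Asha, Gita in two steps.
Asha cannot reach Gita in two steps.
Alice reaches everyone (king).
Bilal cannot reach Gita in two steps.
Ivan cannot reach Soren, Gita in two steps.
Hiro cannot reach Gita in two steps.
Soren reaches everyone (king).
Gita reaches everyone (king).
Kings: Vera, Alice, Soren, Gita — 4.

4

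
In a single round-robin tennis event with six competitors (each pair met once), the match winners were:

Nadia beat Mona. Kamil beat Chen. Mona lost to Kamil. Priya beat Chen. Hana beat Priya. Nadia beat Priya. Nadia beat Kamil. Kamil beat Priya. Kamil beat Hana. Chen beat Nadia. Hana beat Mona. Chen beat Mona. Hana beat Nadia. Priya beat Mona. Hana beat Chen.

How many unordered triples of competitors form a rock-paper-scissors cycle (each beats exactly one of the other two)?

3

Of the C(6,3) = 20 triples, the cyclic ones are: {Priya, Nadia, Chen}; {Kamil, Nadia, Hana}; {Kamil, Nadia, Chen}.
That is 3.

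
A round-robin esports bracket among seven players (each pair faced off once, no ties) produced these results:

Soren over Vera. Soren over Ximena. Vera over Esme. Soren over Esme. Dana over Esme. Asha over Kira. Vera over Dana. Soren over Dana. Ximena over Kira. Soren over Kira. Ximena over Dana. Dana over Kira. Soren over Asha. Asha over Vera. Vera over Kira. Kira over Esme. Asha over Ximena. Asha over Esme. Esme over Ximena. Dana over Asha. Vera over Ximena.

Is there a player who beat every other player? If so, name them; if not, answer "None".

Soren

Soren has 6 wins out of 6 opponents — a perfect record.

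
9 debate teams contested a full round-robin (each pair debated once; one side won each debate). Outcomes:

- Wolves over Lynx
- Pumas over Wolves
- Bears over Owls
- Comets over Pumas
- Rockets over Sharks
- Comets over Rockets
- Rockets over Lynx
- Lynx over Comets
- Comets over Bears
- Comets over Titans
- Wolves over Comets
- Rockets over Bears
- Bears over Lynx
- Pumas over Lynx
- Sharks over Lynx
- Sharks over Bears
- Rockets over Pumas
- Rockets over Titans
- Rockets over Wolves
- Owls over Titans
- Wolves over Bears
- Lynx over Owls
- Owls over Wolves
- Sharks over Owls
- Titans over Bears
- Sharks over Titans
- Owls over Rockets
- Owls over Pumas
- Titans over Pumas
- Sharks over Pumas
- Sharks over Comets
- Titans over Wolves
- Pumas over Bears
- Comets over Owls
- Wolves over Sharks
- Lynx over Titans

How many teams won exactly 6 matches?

Win totals: Wolves 4, Comets 5, Lynx 3, Bears 2, Owls 4, Sharks 6, Pumas 3, Rockets 6, Titans 3.
Exactly 6: Sharks, Rockets — 2 teams.

2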